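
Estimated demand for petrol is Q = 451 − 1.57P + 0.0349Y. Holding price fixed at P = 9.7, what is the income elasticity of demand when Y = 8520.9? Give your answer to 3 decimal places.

At P = 9.7, Y = 8520.9: Q = 733.150.
Holding P constant, ∂Q/∂Y = 0.0349.
η_Y = (∂Q/∂Y)·(Y/Q) = 0.0349 × (8520.9/733.150) = 0.406.

0.406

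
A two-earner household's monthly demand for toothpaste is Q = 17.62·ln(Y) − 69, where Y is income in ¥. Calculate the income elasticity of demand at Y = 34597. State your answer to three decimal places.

0.153

At Y = 34597: Q = 115.156.
dQ/dY = 17.62/Y = 0.000509293 at this income.
η = (dQ/dY)·(Y/Q) = 0.000509293 × (34597/115.156) = 0.153.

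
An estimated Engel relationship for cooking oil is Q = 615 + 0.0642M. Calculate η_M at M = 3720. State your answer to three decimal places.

At M = 3720: Q = 853.824.
dQ/dM = 0.0642.
η = (dQ/dM)·(M/Q) = 0.0642 × (3720/853.824) = 0.280.

0.280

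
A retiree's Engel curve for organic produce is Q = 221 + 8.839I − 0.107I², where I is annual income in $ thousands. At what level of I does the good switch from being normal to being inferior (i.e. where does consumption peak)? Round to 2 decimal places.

dQ/dI = 8.839 − 0.214I.
The good is inferior where dQ/dI < 0. Setting dQ/dI = 0 gives I = 8.839 / 0.214 = 41.30.

41.30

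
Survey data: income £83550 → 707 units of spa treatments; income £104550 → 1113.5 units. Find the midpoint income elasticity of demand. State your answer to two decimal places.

2.00

ΔQ = 1113.5 − 707 = 406.5; midpoint Q̄ = (707 + 1113.5)/2 = 910.25.
ΔI = 104550 − 83550 = 21000; midpoint Ī = (83550 + 104550)/2 = 94050.
η = (ΔQ/Q̄) ÷ (ΔI/Ī) = (406.5/910.25) ÷ (21000/94050) = 2.00.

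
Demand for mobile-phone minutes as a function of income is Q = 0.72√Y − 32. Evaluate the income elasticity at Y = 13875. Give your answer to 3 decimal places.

0.803

At Y = 13875: Q = 52.810.
dQ/dY = 0.72/(2√Y) = 0.00305623 at this income.
η = (dQ/dY)·(Y/Q) = 0.00305623 × (13875/52.810) = 0.803.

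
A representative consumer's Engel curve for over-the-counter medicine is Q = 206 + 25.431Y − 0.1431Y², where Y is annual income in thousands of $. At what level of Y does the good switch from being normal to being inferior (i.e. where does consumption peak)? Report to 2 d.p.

88.86

dQ/dY = 25.431 − 0.2862Y.
The good is inferior where dQ/dY < 0. Setting dQ/dY = 0 gives Y = 25.431 / 0.2862 = 88.86.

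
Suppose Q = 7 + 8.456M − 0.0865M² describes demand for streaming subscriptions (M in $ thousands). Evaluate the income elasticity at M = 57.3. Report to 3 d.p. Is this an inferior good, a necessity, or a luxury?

At M = 57.3: Q = 207.5242.
dQ/dM = 8.456 − 0.173M = -1.45690.
η = (dQ/dM)·(M/Q) = -1.45690 × (57.3/207.5242) = -0.402.
η < 0 ⇒ inferior good.

-0.402 (inferior good)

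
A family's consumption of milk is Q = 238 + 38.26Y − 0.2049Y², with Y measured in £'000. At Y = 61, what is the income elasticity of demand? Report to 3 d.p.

At Y = 61: Q = 1809.4271.
dQ/dY = 38.26 − 0.4098Y = 13.26220.
η = (dQ/dY)·(Y/Q) = 13.26220 × (61/1809.4271) = 0.447.

0.447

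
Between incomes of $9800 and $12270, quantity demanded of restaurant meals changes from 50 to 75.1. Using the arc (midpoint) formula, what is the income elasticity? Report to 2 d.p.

ΔQ = 75.1 − 50 = 25.1; midpoint Q̄ = (50 + 75.1)/2 = 62.55.
ΔI = 12270 − 9800 = 2470; midpoint Ī = (9800 + 12270)/2 = 11035.
η = (ΔQ/Q̄) ÷ (ΔI/Ī) = (25.1/62.55) ÷ (2470/11035) = 1.79.

1.79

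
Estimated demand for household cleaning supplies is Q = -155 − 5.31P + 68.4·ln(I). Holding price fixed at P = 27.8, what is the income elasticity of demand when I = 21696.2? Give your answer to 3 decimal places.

At P = 27.8, I = 21696.2: Q = 380.349.
Holding P constant, ∂Q/∂I = 68.4/I = 0.00315263.
η_I = (∂Q/∂I)·(I/Q) = 0.00315263 × (21696.2/380.349) = 0.180.

0.180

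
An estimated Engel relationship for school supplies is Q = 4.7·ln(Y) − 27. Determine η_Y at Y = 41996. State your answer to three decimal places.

At Y = 41996: Q = 23.033.
dQ/dY = 4.7/Y = 0.000111915 at this income.
η = (dQ/dY)·(Y/Q) = 0.000111915 × (41996/23.033) = 0.204.

0.204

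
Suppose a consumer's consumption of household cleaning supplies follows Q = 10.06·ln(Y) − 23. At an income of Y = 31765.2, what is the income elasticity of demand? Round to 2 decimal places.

0.12

At Y = 31765.2: Q = 81.283.
dQ/dY = 10.06/Y = 0.000316699 at this income.
η = (dQ/dY)·(Y/Q) = 0.000316699 × (31765.2/81.283) = 0.12.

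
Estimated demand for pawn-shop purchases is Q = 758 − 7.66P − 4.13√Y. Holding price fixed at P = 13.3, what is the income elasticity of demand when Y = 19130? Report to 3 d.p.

-3.364

At P = 13.3, Y = 19130: Q = 84.897.
Holding P constant, ∂Q/∂Y = -4.13/(2√Y) = -0.0149301.
η_Y = (∂Q/∂Y)·(Y/Q) = -0.0149301 × (19130/84.897) = -3.364.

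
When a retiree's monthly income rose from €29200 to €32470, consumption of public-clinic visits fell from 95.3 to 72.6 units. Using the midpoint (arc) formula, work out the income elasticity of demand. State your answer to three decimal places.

-2.550

ΔQ = 72.6 − 95.3 = -22.7; midpoint Q̄ = (95.3 + 72.6)/2 = 83.95.
ΔI = 32470 − 29200 = 3270; midpoint Ī = (29200 + 32470)/2 = 30835.
η = (ΔQ/Q̄) ÷ (ΔI/Ī) = (-22.7/83.95) ÷ (3270/30835) = -2.550.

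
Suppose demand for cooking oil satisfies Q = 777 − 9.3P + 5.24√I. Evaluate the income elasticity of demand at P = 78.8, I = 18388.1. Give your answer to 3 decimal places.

At P = 78.8, I = 18388.1: Q = 754.718.
Holding P constant, ∂Q/∂I = 5.24/(2√I) = 0.0193211.
η_I = (∂Q/∂I)·(I/Q) = 0.0193211 × (18388.1/754.718) = 0.471.

0.471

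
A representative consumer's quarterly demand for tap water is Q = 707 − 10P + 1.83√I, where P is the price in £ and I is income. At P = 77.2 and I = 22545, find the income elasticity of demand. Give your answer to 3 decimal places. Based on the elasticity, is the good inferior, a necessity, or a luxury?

At P = 77.2, I = 22545: Q = 209.774.
Holding P constant, ∂Q/∂I = 1.83/(2√I) = 0.00609391.
η_I = (∂Q/∂I)·(I/Q) = 0.00609391 × (22545/209.774) = 0.655.
Since 0 < η < 1, this is a necessity.

0.655 (necessity)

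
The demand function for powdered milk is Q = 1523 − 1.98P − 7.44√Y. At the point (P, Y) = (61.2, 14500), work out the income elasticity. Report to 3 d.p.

-0.885

At P = 61.2, Y = 14500: Q = 505.929.
Holding P constant, ∂Q/∂Y = -7.44/(2√Y) = -0.0308929.
η_Y = (∂Q/∂Y)·(Y/Q) = -0.0308929 × (14500/505.929) = -0.885.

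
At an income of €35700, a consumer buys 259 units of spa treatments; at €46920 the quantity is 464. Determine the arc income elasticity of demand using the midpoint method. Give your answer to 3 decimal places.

ΔQ = 464 − 259 = 205; midpoint Q̄ = (259 + 464)/2 = 361.5.
ΔI = 46920 − 35700 = 11220; midpoint Ī = (35700 + 46920)/2 = 41310.
η = (ΔQ/Q̄) ÷ (ΔI/Ī) = (205/361.5) ÷ (11220/41310) = 2.088.

2.088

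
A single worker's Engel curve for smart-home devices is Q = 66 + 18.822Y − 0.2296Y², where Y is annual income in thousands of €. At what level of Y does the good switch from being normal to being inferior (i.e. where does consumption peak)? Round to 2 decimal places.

dQ/dY = 18.822 − 0.4592Y.
The good is inferior where dQ/dY < 0. Setting dQ/dY = 0 gives Y = 18.822 / 0.4592 = 40.99.

40.99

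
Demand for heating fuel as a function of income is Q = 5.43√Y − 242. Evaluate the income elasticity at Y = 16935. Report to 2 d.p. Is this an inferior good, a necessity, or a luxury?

0.76 (necessity)

At Y = 16935: Q = 464.631.
dQ/dY = 5.43/(2√Y) = 0.020863 at this income.
η = (dQ/dY)·(Y/Q) = 0.020863 × (16935/464.631) = 0.76.
Since 0 < η < 1, the good is a necessity.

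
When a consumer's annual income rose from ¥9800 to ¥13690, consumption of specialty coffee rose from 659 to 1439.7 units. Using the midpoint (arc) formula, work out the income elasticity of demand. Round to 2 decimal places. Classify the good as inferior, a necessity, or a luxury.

2.25 (luxury)

ΔQ = 1439.7 − 659 = 780.7; midpoint Q̄ = (659 + 1439.7)/2 = 1049.35.
ΔI = 13690 − 9800 = 3890; midpoint Ī = (9800 + 13690)/2 = 11745.
η = (ΔQ/Q̄) ÷ (ΔI/Ī) = (780.7/1049.35) ÷ (3890/11745) = 2.25.
η > 1 ⇒ luxury.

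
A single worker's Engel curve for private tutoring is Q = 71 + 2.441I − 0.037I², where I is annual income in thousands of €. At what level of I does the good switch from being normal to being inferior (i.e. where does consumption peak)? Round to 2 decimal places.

32.99

dQ/dI = 2.441 − 0.074I.
The good is inferior where dQ/dI < 0. Setting dQ/dI = 0 gives I = 2.441 / 0.074 = 32.99.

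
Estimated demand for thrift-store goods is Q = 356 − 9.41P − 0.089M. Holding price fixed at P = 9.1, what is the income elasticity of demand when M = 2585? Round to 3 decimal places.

-5.708

At P = 9.1, M = 2585: Q = 40.304.
Holding P constant, ∂Q/∂M = −0.089.
η_M = (∂Q/∂M)·(M/Q) = -0.089 × (2585/40.304) = -5.708.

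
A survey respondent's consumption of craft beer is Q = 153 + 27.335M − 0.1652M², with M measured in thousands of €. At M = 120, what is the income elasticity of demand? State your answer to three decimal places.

-1.401

At M = 120: Q = 1054.3200.
dQ/dM = 27.335 − 0.3304M = -12.31300.
η = (dQ/dM)·(M/Q) = -12.31300 × (120/1054.3200) = -1.401.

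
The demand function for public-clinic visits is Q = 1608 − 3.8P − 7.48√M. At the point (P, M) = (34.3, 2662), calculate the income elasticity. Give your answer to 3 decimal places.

-0.177

At P = 34.3, M = 2662: Q = 1091.733.
Holding P constant, ∂Q/∂M = -7.48/(2√M) = -0.0724882.
η_M = (∂Q/∂M)·(M/Q) = -0.0724882 × (2662/1091.733) = -0.177.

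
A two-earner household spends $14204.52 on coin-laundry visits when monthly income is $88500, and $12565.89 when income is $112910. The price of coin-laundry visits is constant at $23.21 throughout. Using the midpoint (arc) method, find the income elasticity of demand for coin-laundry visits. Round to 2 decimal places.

With a constant price, Q₁ = 14204.52/23.21 = 612.000 and Q₂ = 12565.89/23.21 = 541.400 (equivalently, work directly with expenditure since P cancels).
Midpoint %ΔQ = (12565.89 − 14204.52)/13385.21 = -0.12242; midpoint %ΔI = (112910 − 88500)/100705 = 0.24239.
η = -0.12242 / 0.24239 = -0.51.

-0.51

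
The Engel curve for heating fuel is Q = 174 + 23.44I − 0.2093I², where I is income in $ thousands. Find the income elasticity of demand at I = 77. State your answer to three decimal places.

-0.917

At I = 77: Q = 737.9403.
dQ/dI = 23.44 − 0.4186I = -8.79220.
η = (dQ/dI)·(I/Q) = -8.79220 × (77/737.9403) = -0.917.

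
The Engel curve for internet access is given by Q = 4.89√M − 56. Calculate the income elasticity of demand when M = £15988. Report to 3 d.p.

At M = 15988: Q = 562.310.
dQ/dM = 4.89/(2√M) = 0.0193367 at this income.
η = (dQ/dM)·(M/Q) = 0.0193367 × (15988/562.310) = 0.550.

0.550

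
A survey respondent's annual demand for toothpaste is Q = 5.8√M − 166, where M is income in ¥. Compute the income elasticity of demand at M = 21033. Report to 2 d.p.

0.62

At M = 21033: Q = 675.160.
dQ/dM = 5.8/(2√M) = 0.0199962 at this income.
η = (dQ/dM)·(M/Q) = 0.0199962 × (21033/675.160) = 0.62.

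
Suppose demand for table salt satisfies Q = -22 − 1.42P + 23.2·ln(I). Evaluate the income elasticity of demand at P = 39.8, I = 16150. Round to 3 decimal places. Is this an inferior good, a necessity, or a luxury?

At P = 39.8, I = 16150: Q = 146.284.
Holding P constant, ∂Q/∂I = 23.2/I = 0.00143653.
η_I = (∂Q/∂I)·(I/Q) = 0.00143653 × (16150/146.284) = 0.159.
Since 0 < η < 1, this is a necessity.

0.159 (necessity)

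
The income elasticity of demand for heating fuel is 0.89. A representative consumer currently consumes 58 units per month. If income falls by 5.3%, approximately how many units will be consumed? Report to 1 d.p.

55.3

%ΔQ ≈ η × %ΔI = 0.89 × (-5.3%) = -4.717%.
New Q ≈ 58 × (1 − 0.04717) = 55.3.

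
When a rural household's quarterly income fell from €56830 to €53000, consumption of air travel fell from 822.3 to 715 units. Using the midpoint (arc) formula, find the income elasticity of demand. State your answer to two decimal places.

ΔQ = 715 − 822.3 = -107.3; midpoint Q̄ = (822.3 + 715)/2 = 768.65.
ΔI = 53000 − 56830 = -3830; midpoint Ī = (56830 + 53000)/2 = 54915.
η = (ΔQ/Q̄) ÷ (ΔI/Ī) = (-107.3/768.65) ÷ (-3830/54915) = 2.00.

2.00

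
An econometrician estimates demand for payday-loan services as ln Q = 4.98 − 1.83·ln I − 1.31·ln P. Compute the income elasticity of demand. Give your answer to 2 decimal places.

In a log-linear demand, the coefficient on ln I is the income elasticity.
So η = -1.83.

-1.83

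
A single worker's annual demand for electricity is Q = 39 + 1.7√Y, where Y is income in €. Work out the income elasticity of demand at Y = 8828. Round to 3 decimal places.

0.402

At Y = 8828: Q = 198.728.
dQ/dY = 1.7/(2√Y) = 0.00904665 at this income.
η = (dQ/dY)·(Y/Q) = 0.00904665 × (8828/198.728) = 0.402.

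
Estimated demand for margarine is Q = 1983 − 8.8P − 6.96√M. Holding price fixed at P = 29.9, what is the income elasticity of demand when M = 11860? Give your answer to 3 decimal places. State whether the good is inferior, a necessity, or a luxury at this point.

At P = 29.9, M = 11860: Q = 961.911.
Holding P constant, ∂Q/∂M = -6.96/(2√M) = -0.0319549.
η_M = (∂Q/∂M)·(M/Q) = -0.0319549 × (11860/961.911) = -0.394.
Since η < 0, this is an inferior good.

-0.394 (inferior good)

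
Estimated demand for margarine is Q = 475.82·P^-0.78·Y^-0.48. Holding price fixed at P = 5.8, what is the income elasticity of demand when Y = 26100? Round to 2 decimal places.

-0.48

For a multiplicative demand Q = A·P^α·Y^β, the income elasticity is β everywhere.
Here β = -0.48, so η = -0.48.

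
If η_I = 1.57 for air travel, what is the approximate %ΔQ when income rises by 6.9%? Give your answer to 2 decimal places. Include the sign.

%ΔQ ≈ η × %ΔI = 1.57 × 6.9% = 10.83%.

10.83%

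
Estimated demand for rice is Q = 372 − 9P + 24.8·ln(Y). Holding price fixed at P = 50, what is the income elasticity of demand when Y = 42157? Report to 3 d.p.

At P = 50, Y = 42157: Q = 186.099.
Holding P constant, ∂Q/∂Y = 24.8/Y = 0.000588277.
η_Y = (∂Q/∂Y)·(Y/Q) = 0.000588277 × (42157/186.099) = 0.133.

0.133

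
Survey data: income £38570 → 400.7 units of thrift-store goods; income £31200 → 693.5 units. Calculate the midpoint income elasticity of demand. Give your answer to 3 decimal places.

-2.533

ΔQ = 693.5 − 400.7 = 292.8; midpoint Q̄ = (400.7 + 693.5)/2 = 547.1.
ΔI = 31200 − 38570 = -7370; midpoint Ī = (38570 + 31200)/2 = 34885.
η = (ΔQ/Q̄) ÷ (ΔI/Ī) = (292.8/547.1) ÷ (-7370/34885) = -2.533.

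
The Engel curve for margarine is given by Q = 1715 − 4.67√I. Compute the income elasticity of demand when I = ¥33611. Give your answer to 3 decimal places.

-0.498

At I = 33611: Q = 858.835.
dQ/dI = -4.67/(2√I) = -0.0127364 at this income.
η = (dQ/dI)·(I/Q) = -0.0127364 × (33611/858.835) = -0.498.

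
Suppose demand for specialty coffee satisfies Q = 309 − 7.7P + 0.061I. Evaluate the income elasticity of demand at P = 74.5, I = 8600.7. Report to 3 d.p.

2.018

At P = 74.5, I = 8600.7: Q = 259.993.
Holding P constant, ∂Q/∂I = 0.061.
η_I = (∂Q/∂I)·(I/Q) = 0.061 × (8600.7/259.993) = 2.018.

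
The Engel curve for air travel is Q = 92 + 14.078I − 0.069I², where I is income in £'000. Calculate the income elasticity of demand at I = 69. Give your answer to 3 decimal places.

At I = 69: Q = 734.8730.
dQ/dI = 14.078 − 0.138I = 4.55600.
η = (dQ/dI)·(I/Q) = 4.55600 × (69/734.8730) = 0.428.

0.428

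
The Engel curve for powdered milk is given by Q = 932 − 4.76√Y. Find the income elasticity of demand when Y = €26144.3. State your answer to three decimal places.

-2.370

At Y = 26144.3: Q = 162.346.
dQ/dY = -4.76/(2√Y) = -0.0147193 at this income.
η = (dQ/dY)·(Y/Q) = -0.0147193 × (26144.3/162.346) = -2.370.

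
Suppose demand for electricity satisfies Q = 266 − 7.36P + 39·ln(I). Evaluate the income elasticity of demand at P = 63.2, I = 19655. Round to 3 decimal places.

At P = 63.2, I = 19655: Q = 186.405.
Holding P constant, ∂Q/∂I = 39/I = 0.00198423.
η_I = (∂Q/∂I)·(I/Q) = 0.00198423 × (19655/186.405) = 0.209.

0.209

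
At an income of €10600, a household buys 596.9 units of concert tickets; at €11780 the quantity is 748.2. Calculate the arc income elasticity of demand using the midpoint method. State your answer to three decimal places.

2.133

ΔQ = 748.2 − 596.9 = 151.3; midpoint Q̄ = (596.9 + 748.2)/2 = 672.55.
ΔI = 11780 − 10600 = 1180; midpoint Ī = (10600 + 11780)/2 = 11190.
η = (ΔQ/Q̄) ÷ (ΔI/Ī) = (151.3/672.55) ÷ (1180/11190) = 2.133.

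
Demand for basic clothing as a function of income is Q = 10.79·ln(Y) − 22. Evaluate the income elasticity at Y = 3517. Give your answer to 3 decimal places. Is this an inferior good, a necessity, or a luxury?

0.163 (necessity)

At Y = 3517: Q = 66.104.
dQ/dY = 10.79/Y = 0.00306796 at this income.
η = (dQ/dY)·(Y/Q) = 0.00306796 × (3517/66.104) = 0.163.
Since 0 < η < 1, the good is a necessity.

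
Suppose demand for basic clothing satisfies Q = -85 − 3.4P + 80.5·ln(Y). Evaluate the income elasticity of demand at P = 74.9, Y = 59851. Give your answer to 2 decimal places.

At P = 74.9, Y = 59851: Q = 545.809.
Holding P constant, ∂Q/∂Y = 80.5/Y = 0.00134501.
η_Y = (∂Q/∂Y)·(Y/Q) = 0.00134501 × (59851/545.809) = 0.15.

0.15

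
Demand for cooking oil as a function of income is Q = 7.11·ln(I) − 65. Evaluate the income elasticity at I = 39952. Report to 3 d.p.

0.688

At I = 39952: Q = 10.334.
dQ/dI = 7.11/I = 0.000177964 at this income.
η = (dQ/dI)·(I/Q) = 0.000177964 × (39952/10.334) = 0.688.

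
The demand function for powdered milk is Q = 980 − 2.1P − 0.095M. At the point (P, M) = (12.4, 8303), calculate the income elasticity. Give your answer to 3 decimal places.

At P = 12.4, M = 8303: Q = 165.175.
Holding P constant, ∂Q/∂M = −0.095.
η_M = (∂Q/∂M)·(M/Q) = -0.095 × (8303/165.175) = -4.775.

-4.775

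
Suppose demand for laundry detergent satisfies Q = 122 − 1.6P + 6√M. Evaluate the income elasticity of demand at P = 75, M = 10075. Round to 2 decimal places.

0.50

At P = 75, M = 10075: Q = 604.246.
Holding P constant, ∂Q/∂M = 6/(2√M) = 0.0298881.
η_M = (∂Q/∂M)·(M/Q) = 0.0298881 × (10075/604.246) = 0.50.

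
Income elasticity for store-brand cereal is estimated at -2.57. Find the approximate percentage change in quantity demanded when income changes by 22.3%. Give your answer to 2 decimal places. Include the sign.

%ΔQ ≈ η × %ΔI = -2.57 × 22.3% = -57.31%.

-57.31%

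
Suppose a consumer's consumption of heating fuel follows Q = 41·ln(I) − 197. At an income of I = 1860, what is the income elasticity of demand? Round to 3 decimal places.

0.367

At I = 1860: Q = 111.662.
dQ/dI = 41/I = 0.022043 at this income.
η = (dQ/dI)·(I/Q) = 0.022043 × (1860/111.662) = 0.367.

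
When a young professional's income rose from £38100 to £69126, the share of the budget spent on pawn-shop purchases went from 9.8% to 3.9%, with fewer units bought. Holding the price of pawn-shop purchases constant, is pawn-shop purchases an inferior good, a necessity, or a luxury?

inferior good

Quantity demanded falls as income rises, so η < 0.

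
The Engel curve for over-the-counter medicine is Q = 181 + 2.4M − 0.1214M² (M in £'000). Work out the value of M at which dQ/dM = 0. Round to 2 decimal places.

9.88

dQ/dM = 2.4 − 0.2428M.
The good is inferior where dQ/dM < 0. Setting dQ/dM = 0 gives M = 2.4 / 0.2428 = 9.88.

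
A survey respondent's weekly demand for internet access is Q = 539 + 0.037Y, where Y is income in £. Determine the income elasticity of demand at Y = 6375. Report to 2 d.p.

0.30

At Y = 6375: Q = 774.875.
dQ/dY = 0.037.
η = (dQ/dY)·(Y/Q) = 0.037 × (6375/774.875) = 0.30.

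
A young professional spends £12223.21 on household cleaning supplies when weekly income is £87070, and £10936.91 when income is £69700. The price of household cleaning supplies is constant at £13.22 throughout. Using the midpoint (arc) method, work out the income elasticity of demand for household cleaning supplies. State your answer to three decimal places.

With a constant price, Q₁ = 12223.21/13.22 = 924.600 and Q₂ = 10936.91/13.22 = 827.300 (equivalently, work directly with expenditure since P cancels).
Midpoint %ΔQ = (10936.91 − 12223.21)/11580.06 = -0.11108; midpoint %ΔI = (69700 − 87070)/78385 = -0.22160.
η = -0.11108 / -0.22160 = 0.501.

0.501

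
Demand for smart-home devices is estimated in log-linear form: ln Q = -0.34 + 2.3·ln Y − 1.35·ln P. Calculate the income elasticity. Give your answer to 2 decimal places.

In a log-linear demand, the coefficient on ln Y is the income elasticity.
So η = 2.30.

2.30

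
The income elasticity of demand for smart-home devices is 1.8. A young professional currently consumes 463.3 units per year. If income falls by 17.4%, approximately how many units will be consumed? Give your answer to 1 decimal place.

318.2

%ΔQ ≈ η × %ΔI = 1.8 × (-17.4%) = -31.32%.
New Q ≈ 463.3 × (1 − 0.3132) = 318.2.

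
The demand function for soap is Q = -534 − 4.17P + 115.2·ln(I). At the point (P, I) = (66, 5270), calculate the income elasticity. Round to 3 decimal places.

At P = 66, I = 5270: Q = 178.019.
Holding P constant, ∂Q/∂I = 115.2/I = 0.0218596.
η_I = (∂Q/∂I)·(I/Q) = 0.0218596 × (5270/178.019) = 0.647.

0.647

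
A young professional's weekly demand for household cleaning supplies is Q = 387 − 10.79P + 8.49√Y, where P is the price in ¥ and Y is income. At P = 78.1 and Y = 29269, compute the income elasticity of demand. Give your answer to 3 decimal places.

0.729

At P = 78.1, Y = 29269: Q = 996.786.
Holding P constant, ∂Q/∂Y = 8.49/(2√Y) = 0.0248127.
η_Y = (∂Q/∂Y)·(Y/Q) = 0.0248127 × (29269/996.786) = 0.729.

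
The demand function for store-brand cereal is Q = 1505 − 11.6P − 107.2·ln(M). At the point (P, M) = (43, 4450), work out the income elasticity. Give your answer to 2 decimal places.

-1.01

At P = 43, M = 4450: Q = 105.649.
Holding P constant, ∂Q/∂M = -107.2/M = -0.0240899.
η_M = (∂Q/∂M)·(M/Q) = -0.0240899 × (4450/105.649) = -1.01.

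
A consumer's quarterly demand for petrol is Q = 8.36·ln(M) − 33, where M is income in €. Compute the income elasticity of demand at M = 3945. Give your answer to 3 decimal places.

At M = 3945: Q = 36.223.
dQ/dM = 8.36/M = 0.00211914 at this income.
η = (dQ/dM)·(M/Q) = 0.00211914 × (3945/36.223) = 0.231.

0.231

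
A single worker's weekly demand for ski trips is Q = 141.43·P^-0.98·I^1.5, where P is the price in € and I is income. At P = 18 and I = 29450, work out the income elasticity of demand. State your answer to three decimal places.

1.500

For a multiplicative demand Q = A·P^α·I^β, the income elasticity is β everywhere.
Here β = 1.5, so η = 1.500.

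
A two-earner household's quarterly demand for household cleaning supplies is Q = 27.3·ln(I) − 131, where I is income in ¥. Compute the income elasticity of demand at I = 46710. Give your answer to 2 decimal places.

0.17

At I = 46710: Q = 162.522.
dQ/dI = 27.3/I = 0.000584457 at this income.
η = (dQ/dI)·(I/Q) = 0.000584457 × (46710/162.522) = 0.17.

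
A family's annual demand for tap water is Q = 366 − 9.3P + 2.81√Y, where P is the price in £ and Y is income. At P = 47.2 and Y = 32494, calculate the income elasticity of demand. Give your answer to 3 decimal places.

0.584

At P = 47.2, Y = 32494: Q = 433.573.
Holding P constant, ∂Q/∂Y = 2.81/(2√Y) = 0.00779426.
η_Y = (∂Q/∂Y)·(Y/Q) = 0.00779426 × (32494/433.573) = 0.584.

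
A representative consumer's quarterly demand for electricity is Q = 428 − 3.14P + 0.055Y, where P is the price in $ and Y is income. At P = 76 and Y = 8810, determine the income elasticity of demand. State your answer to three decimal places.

At P = 76, Y = 8810: Q = 673.910.
Holding P constant, ∂Q/∂Y = 0.055.
η_Y = (∂Q/∂Y)·(Y/Q) = 0.055 × (8810/673.910) = 0.719.

0.719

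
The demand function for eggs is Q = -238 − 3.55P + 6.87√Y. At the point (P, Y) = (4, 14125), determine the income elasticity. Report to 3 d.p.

0.723

At P = 4, Y = 14125: Q = 564.290.
Holding P constant, ∂Q/∂Y = 6.87/(2√Y) = 0.0289023.
η_Y = (∂Q/∂Y)·(Y/Q) = 0.0289023 × (14125/564.290) = 0.723.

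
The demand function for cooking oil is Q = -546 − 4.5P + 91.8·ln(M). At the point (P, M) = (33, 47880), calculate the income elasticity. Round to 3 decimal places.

0.311

At P = 33, M = 47880: Q = 294.778.
Holding P constant, ∂Q/∂M = 91.8/M = 0.00191729.
η_M = (∂Q/∂M)·(M/Q) = 0.00191729 × (47880/294.778) = 0.311.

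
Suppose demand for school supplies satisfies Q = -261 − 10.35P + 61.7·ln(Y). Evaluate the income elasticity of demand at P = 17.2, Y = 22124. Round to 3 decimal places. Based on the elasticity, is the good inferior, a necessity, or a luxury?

At P = 17.2, Y = 22124: Q = 178.253.
Holding P constant, ∂Q/∂Y = 61.7/Y = 0.00278883.
η_Y = (∂Q/∂Y)·(Y/Q) = 0.00278883 × (22124/178.253) = 0.346.
Since 0 < η < 1, this is a necessity.

0.346 (necessity)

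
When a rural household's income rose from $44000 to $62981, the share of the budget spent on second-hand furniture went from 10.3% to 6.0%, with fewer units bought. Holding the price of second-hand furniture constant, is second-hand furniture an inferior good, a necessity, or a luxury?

Quantity demanded falls as income rises, so η < 0.

inferior good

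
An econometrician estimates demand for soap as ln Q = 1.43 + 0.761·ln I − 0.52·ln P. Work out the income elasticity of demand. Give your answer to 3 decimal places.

0.761

In a log-linear demand, the coefficient on ln I is the income elasticity.
So η = 0.761.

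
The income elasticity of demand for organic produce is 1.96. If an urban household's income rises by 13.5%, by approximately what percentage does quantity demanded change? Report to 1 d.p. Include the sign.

26.5%

%ΔQ ≈ η × %ΔI = 1.96 × 13.5% = 26.5%.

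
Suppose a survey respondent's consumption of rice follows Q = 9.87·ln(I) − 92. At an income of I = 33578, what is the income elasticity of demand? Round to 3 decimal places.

0.909

At I = 33578: Q = 10.861.
dQ/dI = 9.87/I = 0.000293942 at this income.
η = (dQ/dI)·(I/Q) = 0.000293942 × (33578/10.861) = 0.909.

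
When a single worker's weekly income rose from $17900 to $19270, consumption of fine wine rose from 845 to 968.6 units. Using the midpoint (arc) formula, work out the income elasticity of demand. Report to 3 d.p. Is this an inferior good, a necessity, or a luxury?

ΔQ = 968.6 − 845 = 123.6; midpoint Q̄ = (845 + 968.6)/2 = 906.8.
ΔI = 19270 − 17900 = 1370; midpoint Ī = (17900 + 19270)/2 = 18585.
η = (ΔQ/Q̄) ÷ (ΔI/Ī) = (123.6/906.8) ÷ (1370/18585) = 1.849.
η > 1 ⇒ luxury.

1.849 (luxury)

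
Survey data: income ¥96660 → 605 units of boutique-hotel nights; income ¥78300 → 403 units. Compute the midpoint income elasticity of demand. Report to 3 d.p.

1.910

ΔQ = 403 − 605 = -202; midpoint Q̄ = (605 + 403)/2 = 504.
ΔI = 78300 − 96660 = -18360; midpoint Ī = (96660 + 78300)/2 = 87480.
η = (ΔQ/Q̄) ÷ (ΔI/Ī) = (-202/504) ÷ (-18360/87480) = 1.910.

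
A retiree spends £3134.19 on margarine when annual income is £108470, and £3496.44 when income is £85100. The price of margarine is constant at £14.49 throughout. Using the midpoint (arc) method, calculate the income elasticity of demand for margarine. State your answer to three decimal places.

With a constant price, Q₁ = 3134.19/14.49 = 216.300 and Q₂ = 3496.44/14.49 = 241.300 (equivalently, work directly with expenditure since P cancels).
Midpoint %ΔQ = (3496.44 − 3134.19)/3315.32 = 0.10927; midpoint %ΔI = (85100 − 108470)/96785 = -0.24146.
η = 0.10927 / -0.24146 = -0.453.

-0.453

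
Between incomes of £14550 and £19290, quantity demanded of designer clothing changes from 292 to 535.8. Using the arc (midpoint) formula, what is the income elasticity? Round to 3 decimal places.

2.103

ΔQ = 535.8 − 292 = 243.8; midpoint Q̄ = (292 + 535.8)/2 = 413.9.
ΔI = 19290 − 14550 = 4740; midpoint Ī = (14550 + 19290)/2 = 16920.
η = (ΔQ/Q̄) ÷ (ΔI/Ī) = (243.8/413.9) ÷ (4740/16920) = 2.103.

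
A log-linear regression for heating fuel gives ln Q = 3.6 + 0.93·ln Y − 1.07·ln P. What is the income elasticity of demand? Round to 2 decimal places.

In a log-linear demand, the coefficient on ln Y is the income elasticity.
So η = 0.93.

0.93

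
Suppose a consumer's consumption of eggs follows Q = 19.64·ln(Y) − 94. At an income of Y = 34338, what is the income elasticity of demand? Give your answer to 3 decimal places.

At Y = 34338: Q = 111.120.
dQ/dY = 19.64/Y = 0.000571961 at this income.
η = (dQ/dY)·(Y/Q) = 0.000571961 × (34338/111.120) = 0.177.

0.177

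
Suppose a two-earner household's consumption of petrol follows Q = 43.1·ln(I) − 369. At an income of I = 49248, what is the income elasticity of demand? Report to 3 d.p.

At I = 49248: Q = 96.679.
dQ/dI = 43.1/I = 0.000875162 at this income.
η = (dQ/dI)·(I/Q) = 0.000875162 × (49248/96.679) = 0.446.

0.446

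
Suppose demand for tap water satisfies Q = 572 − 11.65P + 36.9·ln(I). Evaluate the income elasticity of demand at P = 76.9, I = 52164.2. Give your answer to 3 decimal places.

At P = 76.9, I = 52164.2: Q = 76.928.
Holding P constant, ∂Q/∂I = 36.9/I = 0.000707382.
η_I = (∂Q/∂I)·(I/Q) = 0.000707382 × (52164.2/76.928) = 0.480.

0.480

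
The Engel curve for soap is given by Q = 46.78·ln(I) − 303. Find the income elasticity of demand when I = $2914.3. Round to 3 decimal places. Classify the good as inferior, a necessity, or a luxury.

At I = 2914.3: Q = 70.182.
dQ/dI = 46.78/I = 0.0160519 at this income.
η = (dQ/dI)·(I/Q) = 0.0160519 × (2914.3/70.182) = 0.667.
Since 0 < η < 1, the good is a necessity.

0.667 (necessity)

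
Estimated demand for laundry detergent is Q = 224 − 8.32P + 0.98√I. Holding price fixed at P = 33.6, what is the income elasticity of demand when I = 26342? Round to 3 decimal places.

At P = 33.6, I = 26342: Q = 103.504.
Holding P constant, ∂Q/∂I = 0.98/(2√I) = 0.00301906.
η_I = (∂Q/∂I)·(I/Q) = 0.00301906 × (26342/103.504) = 0.768.

0.768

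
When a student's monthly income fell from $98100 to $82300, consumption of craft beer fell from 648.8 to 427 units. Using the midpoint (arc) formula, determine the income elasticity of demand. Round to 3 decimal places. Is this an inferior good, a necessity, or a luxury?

ΔQ = 427 − 648.8 = -221.8; midpoint Q̄ = (648.8 + 427)/2 = 537.9.
ΔI = 82300 − 98100 = -15800; midpoint Ī = (98100 + 82300)/2 = 90200.
η = (ΔQ/Q̄) ÷ (ΔI/Ī) = (-221.8/537.9) ÷ (-15800/90200) = 2.354.
η > 1 ⇒ luxury.

2.354 (luxury)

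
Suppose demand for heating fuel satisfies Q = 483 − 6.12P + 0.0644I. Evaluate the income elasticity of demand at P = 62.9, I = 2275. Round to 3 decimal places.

At P = 62.9, I = 2275: Q = 244.562.
Holding P constant, ∂Q/∂I = 0.0644.
η_I = (∂Q/∂I)·(I/Q) = 0.0644 × (2275/244.562) = 0.599.

0.599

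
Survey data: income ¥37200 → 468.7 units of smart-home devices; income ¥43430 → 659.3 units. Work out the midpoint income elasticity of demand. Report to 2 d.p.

ΔQ = 659.3 − 468.7 = 190.6; midpoint Q̄ = (468.7 + 659.3)/2 = 564.
ΔI = 43430 − 37200 = 6230; midpoint Ī = (37200 + 43430)/2 = 40315.
η = (ΔQ/Q̄) ÷ (ΔI/Ī) = (190.6/564) ÷ (6230/40315) = 2.19.

2.19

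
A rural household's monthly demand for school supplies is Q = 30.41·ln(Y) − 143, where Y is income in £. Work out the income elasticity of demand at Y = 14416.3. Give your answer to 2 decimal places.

0.21

At Y = 14416.3: Q = 148.210.
dQ/dY = 30.41/Y = 0.00210942 at this income.
η = (dQ/dY)·(Y/Q) = 0.00210942 × (14416.3/148.210) = 0.21.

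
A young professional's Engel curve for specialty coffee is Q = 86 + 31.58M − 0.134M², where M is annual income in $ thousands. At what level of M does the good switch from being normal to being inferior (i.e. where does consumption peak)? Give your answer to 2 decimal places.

117.84

dQ/dM = 31.58 − 0.268M.
The good is inferior where dQ/dM < 0. Setting dQ/dM = 0 gives M = 31.58 / 0.268 = 117.84.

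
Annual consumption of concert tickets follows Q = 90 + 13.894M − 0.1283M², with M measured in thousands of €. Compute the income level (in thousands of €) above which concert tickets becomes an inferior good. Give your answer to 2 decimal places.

54.15

dQ/dM = 13.894 − 0.2566M.
The good is inferior where dQ/dM < 0. Setting dQ/dM = 0 gives M = 13.894 / 0.2566 = 54.15.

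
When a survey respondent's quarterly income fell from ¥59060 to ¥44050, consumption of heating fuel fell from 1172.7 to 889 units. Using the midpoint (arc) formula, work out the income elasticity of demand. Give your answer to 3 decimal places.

0.945

ΔQ = 889 − 1172.7 = -283.7; midpoint Q̄ = (1172.7 + 889)/2 = 1030.85.
ΔI = 44050 − 59060 = -15010; midpoint Ī = (59060 + 44050)/2 = 51555.
η = (ΔQ/Q̄) ÷ (ΔI/Ī) = (-283.7/1030.85) ÷ (-15010/51555) = 0.945.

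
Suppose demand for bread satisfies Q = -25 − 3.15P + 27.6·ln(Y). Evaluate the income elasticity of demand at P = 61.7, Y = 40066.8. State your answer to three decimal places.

At P = 61.7, Y = 40066.8: Q = 73.158.
Holding P constant, ∂Q/∂Y = 27.6/Y = 0.00068885.
η_Y = (∂Q/∂Y)·(Y/Q) = 0.00068885 × (40066.8/73.158) = 0.377.

0.377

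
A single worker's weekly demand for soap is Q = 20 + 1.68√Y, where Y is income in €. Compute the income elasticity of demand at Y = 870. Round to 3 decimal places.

At Y = 870: Q = 69.553.
dQ/dY = 1.68/(2√Y) = 0.0284787 at this income.
η = (dQ/dY)·(Y/Q) = 0.0284787 × (870/69.553) = 0.356.

0.356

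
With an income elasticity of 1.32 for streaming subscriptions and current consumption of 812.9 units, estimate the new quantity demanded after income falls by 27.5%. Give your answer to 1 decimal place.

%ΔQ ≈ η × %ΔI = 1.32 × (-27.5%) = -36.3%.
New Q ≈ 812.9 × (1 − 0.363) = 517.8.

517.8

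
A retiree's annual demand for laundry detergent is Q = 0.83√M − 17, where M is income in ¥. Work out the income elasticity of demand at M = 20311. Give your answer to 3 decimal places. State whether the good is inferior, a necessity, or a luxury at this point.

At M = 20311: Q = 101.289.
dQ/dM = 0.83/(2√M) = 0.00291194 at this income.
η = (dQ/dM)·(M/Q) = 0.00291194 × (20311/101.289) = 0.584.
Since 0 < η < 1, the good is a necessity.

0.584 (necessity)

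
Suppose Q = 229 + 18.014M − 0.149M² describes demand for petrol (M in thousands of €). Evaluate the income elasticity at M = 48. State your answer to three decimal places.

At M = 48: Q = 750.3760.
dQ/dM = 18.014 − 0.298M = 3.71000.
η = (dQ/dM)·(M/Q) = 3.71000 × (48/750.3760) = 0.237.

0.237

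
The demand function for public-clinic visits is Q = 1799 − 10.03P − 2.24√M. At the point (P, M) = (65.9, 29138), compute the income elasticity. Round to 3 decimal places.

At P = 65.9, M = 29138: Q = 755.658.
Holding P constant, ∂Q/∂M = -2.24/(2√M) = -0.00656127.
η_M = (∂Q/∂M)·(M/Q) = -0.00656127 × (29138/755.658) = -0.253.

-0.253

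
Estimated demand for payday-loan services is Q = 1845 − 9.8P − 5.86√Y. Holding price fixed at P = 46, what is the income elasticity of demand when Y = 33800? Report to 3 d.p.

-1.700

At P = 46, Y = 33800: Q = 316.852.
Holding P constant, ∂Q/∂Y = -5.86/(2√Y) = -0.0159371.
η_Y = (∂Q/∂Y)·(Y/Q) = -0.0159371 × (33800/316.852) = -1.700.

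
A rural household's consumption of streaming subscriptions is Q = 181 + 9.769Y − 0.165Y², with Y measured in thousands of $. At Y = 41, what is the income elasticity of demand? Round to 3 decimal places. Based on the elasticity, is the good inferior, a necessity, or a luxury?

At Y = 41: Q = 304.1640.
dQ/dY = 9.769 − 0.33Y = -3.76100.
η = (dQ/dY)·(Y/Q) = -3.76100 × (41/304.1640) = -0.507.
η < 0 ⇒ inferior good.

-0.507 (inferior good)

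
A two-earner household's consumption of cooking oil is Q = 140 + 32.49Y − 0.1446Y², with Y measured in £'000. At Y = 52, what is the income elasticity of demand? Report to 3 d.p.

At Y = 52: Q = 1438.4816.
dQ/dY = 32.49 − 0.2892Y = 17.45160.
η = (dQ/dY)·(Y/Q) = 17.45160 × (52/1438.4816) = 0.631.

0.631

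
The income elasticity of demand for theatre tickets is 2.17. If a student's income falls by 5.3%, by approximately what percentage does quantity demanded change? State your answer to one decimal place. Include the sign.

-11.5%

%ΔQ ≈ η × %ΔI = 2.17 × (-5.3%) = -11.5%.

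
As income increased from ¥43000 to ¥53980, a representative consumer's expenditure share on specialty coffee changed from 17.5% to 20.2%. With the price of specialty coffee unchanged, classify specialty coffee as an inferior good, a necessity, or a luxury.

The budget share rises as income rises, so η > 1.

luxury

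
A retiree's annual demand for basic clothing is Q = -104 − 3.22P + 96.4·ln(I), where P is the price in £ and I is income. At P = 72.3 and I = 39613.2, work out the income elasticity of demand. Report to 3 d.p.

At P = 72.3, I = 39613.2: Q = 683.773.
Holding P constant, ∂Q/∂I = 96.4/I = 0.00243353.
η_I = (∂Q/∂I)·(I/Q) = 0.00243353 × (39613.2/683.773) = 0.141.

0.141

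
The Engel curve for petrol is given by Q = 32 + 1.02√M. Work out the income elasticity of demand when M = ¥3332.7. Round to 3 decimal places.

At M = 3332.7: Q = 90.884.
dQ/dM = 1.02/(2√M) = 0.0088343 at this income.
η = (dQ/dM)·(M/Q) = 0.0088343 × (3332.7/90.884) = 0.324.

0.324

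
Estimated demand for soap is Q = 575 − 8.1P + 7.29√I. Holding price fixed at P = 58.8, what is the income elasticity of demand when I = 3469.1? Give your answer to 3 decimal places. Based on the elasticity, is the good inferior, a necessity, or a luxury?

0.407 (necessity)

At P = 58.8, I = 3469.1: Q = 528.094.
Holding P constant, ∂Q/∂I = 7.29/(2√I) = 0.0618855.
η_I = (∂Q/∂I)·(I/Q) = 0.0618855 × (3469.1/528.094) = 0.407.
Since 0 < η < 1, this is a necessity.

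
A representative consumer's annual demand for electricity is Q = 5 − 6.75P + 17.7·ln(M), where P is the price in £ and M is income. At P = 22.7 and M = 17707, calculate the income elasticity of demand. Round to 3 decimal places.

At P = 22.7, M = 17707: Q = 24.911.
Holding P constant, ∂Q/∂M = 17.7/M = 0.000999605.
η_M = (∂Q/∂M)·(M/Q) = 0.000999605 × (17707/24.911) = 0.711.

0.711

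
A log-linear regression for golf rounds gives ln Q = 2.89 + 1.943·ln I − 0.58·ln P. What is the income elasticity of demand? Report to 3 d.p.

In a log-linear demand, the coefficient on ln I is the income elasticity.
So η = 1.943.

1.943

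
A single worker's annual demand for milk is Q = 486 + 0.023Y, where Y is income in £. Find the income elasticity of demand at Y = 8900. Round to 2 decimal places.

At Y = 8900: Q = 690.700.
dQ/dY = 0.023.
η = (dQ/dY)·(Y/Q) = 0.023 × (8900/690.700) = 0.30.

0.30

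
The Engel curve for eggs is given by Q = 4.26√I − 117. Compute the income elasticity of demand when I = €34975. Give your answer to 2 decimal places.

At I = 34975: Q = 679.688.
dQ/dI = 4.26/(2√I) = 0.0113894 at this income.
η = (dQ/dI)·(I/Q) = 0.0113894 × (34975/679.688) = 0.59.

0.59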